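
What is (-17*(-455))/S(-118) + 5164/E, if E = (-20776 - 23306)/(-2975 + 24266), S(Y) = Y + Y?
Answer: -4381400189/1733892 ≈ -2526.9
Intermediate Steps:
S(Y) = 2*Y
E = -14694/7097 (E = -44082/21291 = -44082*1/21291 = -14694/7097 ≈ -2.0705)
(-17*(-455))/S(-118) + 5164/E = (-17*(-455))/((2*(-118))) + 5164/(-14694/7097) = 7735/(-236) + 5164*(-7097/14694) = 7735*(-1/236) - 18324454/7347 = -7735/236 - 18324454/7347 = -4381400189/1733892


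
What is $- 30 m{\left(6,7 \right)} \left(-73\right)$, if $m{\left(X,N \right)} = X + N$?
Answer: $28470$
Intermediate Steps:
$m{\left(X,N \right)} = N + X$
$- 30 m{\left(6,7 \right)} \left(-73\right) = - 30 \left(7 + 6\right) \left(-73\right) = \left(-30\right) 13 \left(-73\right) = \left(-390\right) \left(-73\right) = 28470$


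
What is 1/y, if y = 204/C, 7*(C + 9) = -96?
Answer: -53/476 ≈ -0.11134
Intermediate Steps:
C = -159/7 (C = -9 + (⅐)*(-96) = -9 - 96/7 = -159/7 ≈ -22.714)
y = -476/53 (y = 204/(-159/7) = 204*(-7/159) = -476/53 ≈ -8.9811)
1/y = 1/(-476/53) = -53/476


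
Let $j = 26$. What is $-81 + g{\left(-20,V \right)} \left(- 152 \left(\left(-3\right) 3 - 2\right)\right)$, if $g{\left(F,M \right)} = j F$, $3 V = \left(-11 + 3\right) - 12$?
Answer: $-869521$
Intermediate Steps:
$V = - \frac{20}{3}$ ($V = \frac{\left(-11 + 3\right) - 12}{3} = \frac{-8 - 12}{3} = \frac{1}{3} \left(-20\right) = - \frac{20}{3} \approx -6.6667$)
$g{\left(F,M \right)} = 26 F$
$-81 + g{\left(-20,V \right)} \left(- 152 \left(\left(-3\right) 3 - 2\right)\right) = -81 + 26 \left(-20\right) \left(- 152 \left(\left(-3\right) 3 - 2\right)\right) = -81 - 520 \left(- 152 \left(-9 - 2\right)\right) = -81 - 520 \left(\left(-152\right) \left(-11\right)\right) = -81 - 869440 = -869521$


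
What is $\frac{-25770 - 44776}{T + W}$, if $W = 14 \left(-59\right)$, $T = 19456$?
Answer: $- \frac{35273}{9315} \approx -3.7867$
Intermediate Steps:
$W = -826$
$\frac{-25770 - 44776}{T + W} = \frac{-25770 - 44776}{19456 - 826} = - \frac{70546}{18630} = \left(-70546\right) \frac{1}{18630} = - \frac{35273}{9315}$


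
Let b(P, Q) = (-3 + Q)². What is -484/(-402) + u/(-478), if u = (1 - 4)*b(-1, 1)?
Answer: 59044/48039 ≈ 1.2291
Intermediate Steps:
u = -12 (u = (1 - 4)*(-3 + 1)² = -3*(-2)² = -3*4 = -12)
-484/(-402) + u/(-478) = -484/(-402) - 12/(-478) = -484*(-1/402) - 12*(-1/478) = 242/201 + 6/239 = 59044/48039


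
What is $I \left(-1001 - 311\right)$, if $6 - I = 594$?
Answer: $771456$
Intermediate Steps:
$I = -588$ ($I = 6 - 594 = -588$)
$I \left(-1001 - 311\right) = - 588 \left(-1001 - 311\right) = \left(-588\right) \left(-1312\right) = 771456$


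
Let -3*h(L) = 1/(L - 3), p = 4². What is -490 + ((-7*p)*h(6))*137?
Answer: 10934/9 ≈ 1214.9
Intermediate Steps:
p = 16
h(L) = -1/(3*(-3 + L)) (h(L) = -1/(3*(L - 3)) = -1/(3*(-3 + L)))
-490 + ((-7*p)*h(6))*137 = -490 + ((-7*16)*(-1/(-9 + 3*6)))*137 = -490 - (-112)/(-9 + 18)*137 = -490 - (-112)/9*137 = -490 - 112*(-⅑)*137 = -490 + (112/9)*137 = -490 + 15344/9 = 10934/9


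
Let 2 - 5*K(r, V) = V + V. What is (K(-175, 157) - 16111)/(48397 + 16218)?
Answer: -80867/323075 ≈ -0.25030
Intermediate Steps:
K(r, V) = ⅖ - 2*V/5 (K(r, V) = ⅖ - (V + V)/5 = ⅖ - 2*V/5)
(K(-175, 157) - 16111)/(48397 + 16218) = ((⅖ - ⅖*157) - 16111)/(48397 + 16218) = ((⅖ - 314/5) - 16111)/64615 = (-312/5 - 16111)*(1/64615) = -80867/5*1/64615 = -80867/323075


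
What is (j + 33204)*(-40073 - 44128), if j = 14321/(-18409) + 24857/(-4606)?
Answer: -33859689973295511/12113122 ≈ -2.7953e+9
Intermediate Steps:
j = -74793577/12113122 (j = 14321*(-1/18409) + 24857*(-1/4606) = -14321/18409 - 3551/658 = -74793577/12113122 ≈ -6.1746)
(j + 33204)*(-40073 - 44128) = (-74793577/12113122 + 33204)*(-40073 - 44128) = (402129309311/12113122)*(-84201) = -33859689973295511/12113122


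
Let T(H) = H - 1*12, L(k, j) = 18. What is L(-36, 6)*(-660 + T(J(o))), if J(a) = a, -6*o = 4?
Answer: -12108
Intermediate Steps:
o = -2/3 (o = -1/6*4 = -2/3 ≈ -0.66667)
T(H) = -12 + H (T(H) = H - 12 = -12 + H)
L(-36, 6)*(-660 + T(J(o))) = 18*(-660 + (-12 - 2/3)) = 18*(-660 - 38/3) = 18*(-2018/3) = -12108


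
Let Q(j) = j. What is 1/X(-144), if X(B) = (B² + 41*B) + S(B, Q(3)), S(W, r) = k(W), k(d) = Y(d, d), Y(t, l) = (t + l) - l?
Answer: 1/14688 ≈ 6.8083e-5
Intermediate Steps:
Y(t, l) = t (Y(t, l) = (l + t) - l = t)
k(d) = d
S(W, r) = W
X(B) = B² + 42*B (X(B) = (B² + 41*B) + B = B² + 42*B)
1/X(-144) = 1/(-144*(42 - 144)) = 1/(-144*(-102)) = 1/14688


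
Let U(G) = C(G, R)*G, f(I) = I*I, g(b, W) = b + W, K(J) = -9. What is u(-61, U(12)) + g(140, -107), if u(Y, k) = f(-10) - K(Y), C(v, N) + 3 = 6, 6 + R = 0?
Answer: 142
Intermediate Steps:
R = -6 (R = -6 + 0 = -6)
C(v, N) = 3 (C(v, N) = -3 + 6 = 3)
g(b, W) = W + b
f(I) = I**2
U(G) = 3*G
u(Y, k) = 109 (u(Y, k) = (-10)**2 - 1*(-9) = 100 + 9 = 109)
u(-61, U(12)) + g(140, -107) = 109 + (-107 + 140) = 109 + 33 = 142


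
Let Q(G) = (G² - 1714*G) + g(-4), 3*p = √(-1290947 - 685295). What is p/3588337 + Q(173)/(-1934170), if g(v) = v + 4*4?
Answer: 38083/276310 + I*√1976242/10765011 ≈ 0.13783 + 0.00013059*I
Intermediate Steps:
p = I*√1976242/3 (p = √(-1290947 - 685295)/3 = √(-1976242)/3 = (I*√1976242)/3 = I*√1976242/3 ≈ 468.6*I)
g(v) = 16 + v (g(v) = v + 16 = 16 + v)
Q(G) = 12 + G² - 1714*G (Q(G) = (G² - 1714*G) + (16 - 4) = (G² - 1714*G) + 12 = 12 + G² - 1714*G)
p/3588337 + Q(173)/(-1934170) = (I*√1976242/3)/3588337 + (12 + 173² - 1714*173)/(-1934170) = (I*√1976242/3)*(1/3588337) + (12 + 29929 - 296522)*(-1/1934170) = I*√1976242/10765011 - 266581*(-1/1934170) = I*√1976242/10765011 + 38083/276310 = 38083/276310 + I*√1976242/10765011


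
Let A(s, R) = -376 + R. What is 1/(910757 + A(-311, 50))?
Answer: 1/910431 ≈ 1.0984e-6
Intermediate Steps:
1/(910757 + A(-311, 50)) = 1/(910757 + (-376 + 50)) = 1/(910757 - 326) = 1/910431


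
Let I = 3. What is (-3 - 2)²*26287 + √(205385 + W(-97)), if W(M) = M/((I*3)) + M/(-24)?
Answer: 657175 + √29574470/12 ≈ 6.5763e+5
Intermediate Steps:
W(M) = 5*M/72 (W(M) = M/((3*3)) + M/(-24) = M/9 + M*(-1/24) = M*(⅑) - M/24 = M/9 - M/24 = 5*M/72)
(-3 - 2)²*26287 + √(205385 + W(-97)) = (-3 - 2)²*26287 + √(205385 + (5/72)*(-97)) = (-5)²*26287 + √(205385 - 485/72) = 25*26287 + √(14787235/72) = 657175 + √29574470/12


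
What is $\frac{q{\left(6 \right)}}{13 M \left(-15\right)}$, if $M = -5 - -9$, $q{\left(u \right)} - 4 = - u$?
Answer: $\frac{1}{390} \approx 0.0025641$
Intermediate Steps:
$q{\left(u \right)} = 4 - u$
$M = 4$ ($M = -5 + 9 = 4$)
$\frac{q{\left(6 \right)}}{13 M \left(-15\right)} = \frac{4 - 6}{13 \cdot 4 \left(-15\right)} = \frac{4 - 6}{52 \left(-15\right)} = - \frac{2}{-780} = \left(-2\right) \left(- \frac{1}{780}\right) = \frac{1}{390}$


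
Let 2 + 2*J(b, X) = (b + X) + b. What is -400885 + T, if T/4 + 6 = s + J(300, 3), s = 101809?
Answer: 7529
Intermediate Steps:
J(b, X) = -1 + b + X/2 (J(b, X) = -1 + ((b + X) + b)/2 = -1 + ((X + b) + b)/2 = -1 + (X + 2*b)/2 = -1 + (b + X/2) = -1 + b + X/2)
T = 408414 (T = -24 + 4*(101809 + (-1 + 300 + (½)*3)) = -24 + 4*(101809 + (-1 + 300 + 3/2)) = -24 + 4*(101809 + 601/2) = -24 + 4*(204219/2) = -24 + 408438 = 408414)
-400885 + T = -400885 + 408414 = 7529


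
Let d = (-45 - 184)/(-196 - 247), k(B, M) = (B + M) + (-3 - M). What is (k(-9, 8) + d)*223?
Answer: -1134401/443 ≈ -2560.7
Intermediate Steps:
k(B, M) = -3 + B
d = 229/443 (d = -229/(-443) = -229*(-1/443) = 229/443 ≈ 0.51693)
(k(-9, 8) + d)*223 = ((-3 - 9) + 229/443)*223 = (-12 + 229/443)*223 = -5087/443*223 = -1134401/443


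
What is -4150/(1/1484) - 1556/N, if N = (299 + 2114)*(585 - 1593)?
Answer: -3744896853211/608076 ≈ -6.1586e+6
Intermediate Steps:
N = -2432304 (N = 2413*(-1008) = -2432304)
-4150/(1/1484) - 1556/N = -4150/(1/1484) - 1556/(-2432304) = -4150/1/1484 - 1556*(-1/2432304) = -4150*1484 + 389/608076 = -6158600 + 389/608076 = -3744896853211/608076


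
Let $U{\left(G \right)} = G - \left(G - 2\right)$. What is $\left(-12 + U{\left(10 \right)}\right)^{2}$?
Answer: $100$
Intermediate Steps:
$U{\left(G \right)} = 2$ ($U{\left(G \right)} = G - \left(G - 2\right) = G - \left(-2 + G\right) = 2$)
$\left(-12 + U{\left(10 \right)}\right)^{2} = \left(-12 + 2\right)^{2} = \left(-10\right)^{2} = 100$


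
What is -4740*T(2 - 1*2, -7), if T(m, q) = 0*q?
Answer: 0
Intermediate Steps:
T(m, q) = 0
-4740*T(2 - 1*2, -7) = -4740*0 = 0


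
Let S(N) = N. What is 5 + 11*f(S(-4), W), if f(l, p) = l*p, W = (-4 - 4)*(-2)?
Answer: -699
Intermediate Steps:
W = 16 (W = -8*(-2) = 16)
5 + 11*f(S(-4), W) = 5 + 11*(-4*16) = 5 + 11*(-64) = 5 - 704 = -699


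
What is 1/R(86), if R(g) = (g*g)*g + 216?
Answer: 1/636272 ≈ 1.5717e-6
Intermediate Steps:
R(g) = 216 + g**3 (R(g) = g**2*g + 216 = g**3 + 216 = 216 + g**3)
1/R(86) = 1/(216 + 86**3) = 1/(216 + 636056) = 1/636272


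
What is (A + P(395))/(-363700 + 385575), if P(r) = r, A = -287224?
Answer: -286829/21875 ≈ -13.112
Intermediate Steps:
(A + P(395))/(-363700 + 385575) = (-287224 + 395)/(-363700 + 385575) = -286829/21875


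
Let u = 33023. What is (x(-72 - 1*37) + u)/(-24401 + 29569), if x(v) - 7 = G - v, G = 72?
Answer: 33211/5168 ≈ 6.4263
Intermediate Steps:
x(v) = 79 - v (x(v) = 7 + (72 - v) = 79 - v)
(x(-72 - 1*37) + u)/(-24401 + 29569) = ((79 - (-72 - 1*37)) + 33023)/(-24401 + 29569) = ((79 - (-72 - 37)) + 33023)/5168 = ((79 - 1*(-109)) + 33023)*(1/5168) = ((79 + 109) + 33023)*(1/5168) = (188 + 33023)*(1/5168) = 33211*(1/5168) = 33211/5168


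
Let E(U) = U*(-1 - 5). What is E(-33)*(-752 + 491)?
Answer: -51678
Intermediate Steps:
E(U) = -6*U (E(U) = U*(-6) = -6*U)
E(-33)*(-752 + 491) = (-6*(-33))*(-752 + 491) = 198*(-261) = -51678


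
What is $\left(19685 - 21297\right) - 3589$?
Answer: $-5201$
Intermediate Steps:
$\left(19685 - 21297\right) - 3589 = -1612 - 3589 = -5201$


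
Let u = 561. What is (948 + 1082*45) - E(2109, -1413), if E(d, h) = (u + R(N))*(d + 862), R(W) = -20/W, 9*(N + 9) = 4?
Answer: -125050941/77 ≈ -1.6240e+6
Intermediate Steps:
N = -77/9 (N = -9 + (⅑)*4 = -9 + 4/9 = -77/9 ≈ -8.5556)
E(d, h) = 37390974/77 + 43377*d/77 (E(d, h) = (561 - 20/(-77/9))*(d + 862) = (561 - 20*(-9/77))*(862 + d) = (561 + 180/77)*(862 + d) = 43377*(862 + d)/77 = 37390974/77 + 43377*d/77)
(948 + 1082*45) - E(2109, -1413) = (948 + 1082*45) - (37390974/77 + (43377/77)*2109) = (948 + 48690) - (37390974/77 + 91482093/77) = 49638 - 1*128873067/77 = 49638 - 128873067/77 = -125050941/77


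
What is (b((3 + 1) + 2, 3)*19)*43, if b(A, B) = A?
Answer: 4902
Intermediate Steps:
(b((3 + 1) + 2, 3)*19)*43 = (((3 + 1) + 2)*19)*43 = ((4 + 2)*19)*43 = (6*19)*43 = 114*43 = 4902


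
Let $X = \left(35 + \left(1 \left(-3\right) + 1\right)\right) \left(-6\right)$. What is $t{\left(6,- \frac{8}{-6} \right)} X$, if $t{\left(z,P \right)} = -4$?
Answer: $792$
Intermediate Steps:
$X = -198$ ($X = \left(35 + \left(-3 + 1\right)\right) \left(-6\right) = \left(35 - 2\right) \left(-6\right) = 33 \left(-6\right) = -198$)
$t{\left(6,- \frac{8}{-6} \right)} X = \left(-4\right) \left(-198\right) = 792$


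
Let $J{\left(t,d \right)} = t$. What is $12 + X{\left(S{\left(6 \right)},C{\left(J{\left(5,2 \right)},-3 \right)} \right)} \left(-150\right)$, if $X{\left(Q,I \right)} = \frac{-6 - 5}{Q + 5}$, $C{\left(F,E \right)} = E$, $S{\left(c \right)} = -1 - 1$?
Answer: $562$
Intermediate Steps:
$S{\left(c \right)} = -2$
$X{\left(Q,I \right)} = - \frac{11}{5 + Q}$
$12 + X{\left(S{\left(6 \right)},C{\left(J{\left(5,2 \right)},-3 \right)} \right)} \left(-150\right) = 12 + - \frac{11}{5 - 2} \left(-150\right) = 12 + - \frac{11}{3} \left(-150\right) = 12 + \left(-11\right) \frac{1}{3} \left(-150\right) = 12 - -550 = 12 + 550 = 562$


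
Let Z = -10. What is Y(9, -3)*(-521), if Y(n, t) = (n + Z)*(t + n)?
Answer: 3126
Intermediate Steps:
Y(n, t) = (-10 + n)*(n + t) (Y(n, t) = (n - 10)*(t + n) = (-10 + n)*(n + t))
Y(9, -3)*(-521) = (9**2 - 10*9 - 10*(-3) + 9*(-3))*(-521) = (81 - 90 + 30 - 27)*(-521) = -6*(-521) = 3126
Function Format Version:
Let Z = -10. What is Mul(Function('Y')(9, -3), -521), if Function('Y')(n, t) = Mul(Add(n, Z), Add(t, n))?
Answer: 3126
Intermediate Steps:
Function('Y')(n, t) = Mul(Add(-10, n), Add(n, t)) (Function('Y')(n, t) = Mul(Add(n, -10), Add(t, n)) = Mul(Add(-10, n), Add(n, t)))
Mul(Function('Y')(9, -3), -521) = Mul(Add(Pow(9, 2), Mul(-10, 9), Mul(-10, -3), Mul(9, -3)), -521) = Mul(Add(81, -90, 30, -27), -521) = Mul(-6, -521) = 3126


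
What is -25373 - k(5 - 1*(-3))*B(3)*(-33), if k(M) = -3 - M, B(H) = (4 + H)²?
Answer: -43160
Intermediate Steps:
-25373 - k(5 - 1*(-3))*B(3)*(-33) = -25373 - (-3 - (5 - 1*(-3)))*(4 + 3)²*(-33) = -25373 - (-3 - (5 + 3))*7²*(-33) = -25373 - (-3 - 1*8)*49*(-33) = -25373 - (-3 - 8)*49*(-33) = -25373 - (-11*49)*(-33) = -25373 - (-539)*(-33) = -25373 - 1*17787 = -25373 - 17787 = -43160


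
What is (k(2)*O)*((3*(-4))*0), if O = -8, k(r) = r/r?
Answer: 0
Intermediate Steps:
k(r) = 1
(k(2)*O)*((3*(-4))*0) = (1*(-8))*((3*(-4))*0) = -(-96)*0 = -8*0 = 0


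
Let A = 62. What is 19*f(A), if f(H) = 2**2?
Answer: 76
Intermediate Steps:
f(H) = 4
19*f(A) = 19*4 = 76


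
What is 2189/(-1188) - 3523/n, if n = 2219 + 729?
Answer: -60446/19899 ≈ -3.0376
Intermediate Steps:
n = 2948
2189/(-1188) - 3523/n = 2189/(-1188) - 3523/2948 = 2189*(-1/1188) - 3523*1/2948 = -199/108 - 3523/2948 = -60446/19899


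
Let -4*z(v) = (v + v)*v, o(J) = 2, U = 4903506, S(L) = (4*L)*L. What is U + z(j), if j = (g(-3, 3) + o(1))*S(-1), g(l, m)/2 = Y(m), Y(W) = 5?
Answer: 4902354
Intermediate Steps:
S(L) = 4*L²
g(l, m) = 10 (g(l, m) = 2*5 = 10)
j = 48 (j = (10 + 2)*(4*(-1)²) = 12*(4*1) = 12*4 = 48)
z(v) = -v²/2 (z(v) = -(v + v)*v/4 = -2*v*v/4 = -v²/2)
U + z(j) = 4903506 - ½*48² = 4903506 - ½*2304 = 4903506 - 1152 = 4902354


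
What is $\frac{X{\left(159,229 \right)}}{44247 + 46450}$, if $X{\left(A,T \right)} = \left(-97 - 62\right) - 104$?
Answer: $- \frac{263}{90697} \approx -0.0028998$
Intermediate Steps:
$X{\left(A,T \right)} = -263$ ($X{\left(A,T \right)} = -159 - 104 = -263$)
$\frac{X{\left(159,229 \right)}}{44247 + 46450} = - \frac{263}{44247 + 46450} = - \frac{263}{90697}$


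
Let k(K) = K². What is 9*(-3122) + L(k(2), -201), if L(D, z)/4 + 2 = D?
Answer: -28090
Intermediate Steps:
L(D, z) = -8 + 4*D
9*(-3122) + L(k(2), -201) = 9*(-3122) + (-8 + 4*2²) = -28098 + (-8 + 4*4) = -28098 + (-8 + 16) = -28098 + 8 = -28090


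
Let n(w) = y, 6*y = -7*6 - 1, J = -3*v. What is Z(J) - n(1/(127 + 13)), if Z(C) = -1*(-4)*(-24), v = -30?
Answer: -533/6 ≈ -88.833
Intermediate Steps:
J = 90 (J = -3*(-30) = 90)
Z(C) = -96 (Z(C) = 4*(-24) = -96)
y = -43/6 (y = (-7*6 - 1)/6 = (-42 - 1)/6 = (⅙)*(-43) = -43/6 ≈ -7.1667)
n(w) = -43/6
Z(J) - n(1/(127 + 13)) = -96 - 1*(-43/6) = -96 + 43/6 = -533/6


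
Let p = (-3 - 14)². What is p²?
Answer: 83521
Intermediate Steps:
p = 289 (p = (-17)² = 289)
p² = 289² = 83521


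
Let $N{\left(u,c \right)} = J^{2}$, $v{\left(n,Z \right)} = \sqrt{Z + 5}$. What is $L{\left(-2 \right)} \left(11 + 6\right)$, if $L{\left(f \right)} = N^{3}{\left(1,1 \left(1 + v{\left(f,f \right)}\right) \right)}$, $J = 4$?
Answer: $69632$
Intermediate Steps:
$v{\left(n,Z \right)} = \sqrt{5 + Z}$
$N{\left(u,c \right)} = 16$ ($N{\left(u,c \right)} = 4^{2} = 16$)
$L{\left(f \right)} = 4096$ ($L{\left(f \right)} = 16^{3} = 4096$)
$L{\left(-2 \right)} \left(11 + 6\right) = 4096 \left(11 + 6\right) = 4096 \cdot 17 = 69632$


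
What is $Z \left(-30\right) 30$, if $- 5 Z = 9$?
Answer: $1620$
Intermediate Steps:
$Z = - \frac{9}{5}$ ($Z = \left(- \frac{1}{5}\right) 9 = - \frac{9}{5} \approx -1.8$)
$Z \left(-30\right) 30 = \left(- \frac{9}{5}\right) \left(-30\right) 30 = 54 \cdot 30 = 1620$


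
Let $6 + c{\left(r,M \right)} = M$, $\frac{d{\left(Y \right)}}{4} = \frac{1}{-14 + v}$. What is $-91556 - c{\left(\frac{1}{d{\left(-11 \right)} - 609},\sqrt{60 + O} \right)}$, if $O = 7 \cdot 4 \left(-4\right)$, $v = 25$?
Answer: $-91550 - 2 i \sqrt{13} \approx -91550.0 - 7.2111 i$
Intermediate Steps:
$d{\left(Y \right)} = \frac{4}{11}$ ($d{\left(Y \right)} = \frac{4}{-14 + 25} = \frac{4}{11}$)
$O = -112$ ($O = 28 \left(-4\right) = -112$)
$c{\left(r,M \right)} = -6 + M$
$-91556 - c{\left(\frac{1}{d{\left(-11 \right)} - 609},\sqrt{60 + O} \right)} = -91556 - \left(-6 + \sqrt{60 - 112}\right) = -91556 - \left(-6 + \sqrt{-52}\right) = -91556 - \left(-6 + 2 i \sqrt{13}\right) = -91556 + \left(6 - 2 i \sqrt{13}\right) = -91550 - 2 i \sqrt{13}$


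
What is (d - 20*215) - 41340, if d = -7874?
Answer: -53514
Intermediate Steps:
(d - 20*215) - 41340 = (-7874 - 20*215) - 41340 = (-7874 - 1*4300) - 41340 = (-7874 - 4300) - 41340 = -12174 - 41340 = -53514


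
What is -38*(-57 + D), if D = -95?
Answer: 5776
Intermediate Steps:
-38*(-57 + D) = -38*(-57 - 95) = -38*(-152) = 5776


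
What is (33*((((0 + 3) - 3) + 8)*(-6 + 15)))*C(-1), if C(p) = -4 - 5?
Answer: -21384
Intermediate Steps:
C(p) = -9
(33*((((0 + 3) - 3) + 8)*(-6 + 15)))*C(-1) = (33*((((0 + 3) - 3) + 8)*(-6 + 15)))*(-9) = (33*(((3 - 3) + 8)*9))*(-9) = (33*((0 + 8)*9))*(-9) = (33*(8*9))*(-9) = (33*72)*(-9) = 2376*(-9) = -21384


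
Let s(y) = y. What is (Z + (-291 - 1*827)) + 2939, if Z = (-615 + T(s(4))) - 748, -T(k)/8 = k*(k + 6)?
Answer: 138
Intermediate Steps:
T(k) = -8*k*(6 + k) (T(k) = -8*k*(k + 6) = -8*k*(6 + k))
Z = -1683 (Z = (-615 - 8*4*(6 + 4)) - 748 = (-615 - 8*4*10) - 748 = (-615 - 320) - 748 = -935 - 748 = -1683)
(Z + (-291 - 1*827)) + 2939 = (-1683 + (-291 - 1*827)) + 2939 = (-1683 + (-291 - 827)) + 2939 = (-1683 - 1118) + 2939 = -2801 + 2939 = 138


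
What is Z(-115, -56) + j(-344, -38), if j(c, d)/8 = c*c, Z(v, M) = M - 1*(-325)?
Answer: 946957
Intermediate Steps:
Z(v, M) = 325 + M (Z(v, M) = M + 325 = 325 + M)
j(c, d) = 8*c² (j(c, d) = 8*(c*c) = 8*c²)
Z(-115, -56) + j(-344, -38) = (325 - 56) + 8*(-344)² = 269 + 8*118336 = 269 + 946688 = 946957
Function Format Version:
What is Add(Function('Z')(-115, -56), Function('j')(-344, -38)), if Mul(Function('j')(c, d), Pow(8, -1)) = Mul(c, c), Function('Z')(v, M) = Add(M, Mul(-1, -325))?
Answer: 946957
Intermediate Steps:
Function('Z')(v, M) = Add(325, M) (Function('Z')(v, M) = Add(M, 325) = Add(325, M))
Function('j')(c, d) = Mul(8, Pow(c, 2)) (Function('j')(c, d) = Mul(8, Mul(c, c)) = Mul(8, Pow(c, 2)))
Add(Function('Z')(-115, -56), Function('j')(-344, -38)) = Add(Add(325, -56), Mul(8, Pow(-344, 2))) = Add(269, Mul(8, 118336)) = Add(269, 946688) = 946957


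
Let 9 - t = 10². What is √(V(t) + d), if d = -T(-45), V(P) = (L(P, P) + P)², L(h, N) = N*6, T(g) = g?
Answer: √405814 ≈ 637.04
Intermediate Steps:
t = -91 (t = 9 - 1*10² = 9 - 1*100 = 9 - 100 = -91)
L(h, N) = 6*N
V(P) = 49*P² (V(P) = (6*P + P)² = (7*P)² = 49*P²)
d = 45 (d = -1*(-45) = 45)
√(V(t) + d) = √(49*(-91)² + 45) = √(49*8281 + 45) = √(405769 + 45) = √405814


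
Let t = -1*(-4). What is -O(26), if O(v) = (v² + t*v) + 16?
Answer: -796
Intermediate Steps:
t = 4
O(v) = 16 + v² + 4*v (O(v) = (v² + 4*v) + 16 = 16 + v² + 4*v)
-O(26) = -(16 + 26² + 4*26) = -(16 + 676 + 104) = -1*796 = -796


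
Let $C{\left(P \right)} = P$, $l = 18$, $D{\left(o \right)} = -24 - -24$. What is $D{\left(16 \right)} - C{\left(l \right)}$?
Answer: $-18$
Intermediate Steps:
$D{\left(o \right)} = 0$ ($D{\left(o \right)} = -24 + 24 = 0$)
$D{\left(16 \right)} - C{\left(l \right)} = 0 - 18 = -18$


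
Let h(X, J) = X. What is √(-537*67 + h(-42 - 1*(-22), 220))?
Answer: I*√35999 ≈ 189.73*I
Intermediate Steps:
√(-537*67 + h(-42 - 1*(-22), 220)) = √(-537*67 + (-42 - 1*(-22))) = √(-35979 + (-42 + 22)) = √(-35979 - 20) = √(-35999) = I*√35999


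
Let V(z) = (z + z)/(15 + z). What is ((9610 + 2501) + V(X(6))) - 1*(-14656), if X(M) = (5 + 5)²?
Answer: 615681/23 ≈ 26769.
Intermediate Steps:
X(M) = 100 (X(M) = 10² = 100)
V(z) = 2*z/(15 + z) (V(z) = (2*z)/(15 + z) = 2*z/(15 + z))
((9610 + 2501) + V(X(6))) - 1*(-14656) = ((9610 + 2501) + 2*100/(15 + 100)) - 1*(-14656) = (12111 + 2*100/115) + 14656 = (12111 + 2*100*(1/115)) + 14656 = (12111 + 40/23) + 14656 = 278593/23 + 14656 = 615681/23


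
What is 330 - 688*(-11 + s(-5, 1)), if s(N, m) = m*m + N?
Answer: 10650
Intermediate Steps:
s(N, m) = N + m² (s(N, m) = m² + N = N + m²)
330 - 688*(-11 + s(-5, 1)) = 330 - 688*(-11 + (-5 + 1²)) = 330 - 688*(-11 + (-5 + 1)) = 330 - 688*(-11 - 4) = 330 - 688*(-15) = 330 - 344*(-30) = 330 + 10320 = 10650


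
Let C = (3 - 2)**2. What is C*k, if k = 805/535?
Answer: 161/107 ≈ 1.5047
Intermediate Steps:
k = 161/107 (k = 805*(1/535) = 161/107 ≈ 1.5047)
C = 1 (C = 1**2 = 1)
C*k = 1*(161/107) = 161/107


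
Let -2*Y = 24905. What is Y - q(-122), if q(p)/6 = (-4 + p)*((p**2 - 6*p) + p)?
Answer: 23402023/2 ≈ 1.1701e+7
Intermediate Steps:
Y = -24905/2 (Y = -1/2*24905 = -24905/2 ≈ -12453.)
q(p) = 6*(-4 + p)*(p**2 - 5*p) (q(p) = 6*((-4 + p)*((p**2 - 6*p) + p)) = 6*((-4 + p)*(p**2 - 5*p)) = 6*(-4 + p)*(p**2 - 5*p))
Y - q(-122) = -24905/2 - 6*(-122)*(20 + (-122)**2 - 9*(-122)) = -24905/2 - 6*(-122)*(20 + 14884 + 1098) = -24905/2 - 6*(-122)*16002 = -24905/2 - 1*(-11713464) = -24905/2 + 11713464 = 23402023/2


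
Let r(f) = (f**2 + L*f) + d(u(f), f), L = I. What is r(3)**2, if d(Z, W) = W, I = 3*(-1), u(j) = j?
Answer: 9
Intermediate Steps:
I = -3
L = -3
r(f) = f**2 - 2*f (r(f) = (f**2 - 3*f) + f = f**2 - 2*f)
r(3)**2 = (3*(-2 + 3))**2 = (3*1)**2 = 3**2 = 9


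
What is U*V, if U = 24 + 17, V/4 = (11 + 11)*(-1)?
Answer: -3608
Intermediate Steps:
V = -88 (V = 4*((11 + 11)*(-1)) = 4*(22*(-1)) = 4*(-22) = -88)
U = 41
U*V = 41*(-88) = -3608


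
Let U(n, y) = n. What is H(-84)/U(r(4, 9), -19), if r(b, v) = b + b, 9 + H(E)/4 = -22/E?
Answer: -367/84 ≈ -4.3690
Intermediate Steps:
H(E) = -36 - 88/E (H(E) = -36 + 4*(-22/E) = -36 - 88/E)
r(b, v) = 2*b
H(-84)/U(r(4, 9), -19) = (-36 - 88/(-84))/((2*4)) = (-36 - 88*(-1/84))/8 = (-36 + 22/21)*(⅛) = -734/21*⅛ = -367/84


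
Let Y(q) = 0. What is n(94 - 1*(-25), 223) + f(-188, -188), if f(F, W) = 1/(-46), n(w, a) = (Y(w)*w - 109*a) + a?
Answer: -1107865/46 ≈ -24084.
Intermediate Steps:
n(w, a) = -108*a (n(w, a) = (0*w - 109*a) + a = (0 - 109*a) + a = -109*a + a = -108*a)
f(F, W) = -1/46
n(94 - 1*(-25), 223) + f(-188, -188) = -108*223 - 1/46 = -24084 - 1/46 = -1107865/46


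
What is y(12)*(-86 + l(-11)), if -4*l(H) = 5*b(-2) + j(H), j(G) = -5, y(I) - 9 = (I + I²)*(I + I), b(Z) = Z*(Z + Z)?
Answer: -1422387/4 ≈ -3.5560e+5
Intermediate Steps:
b(Z) = 2*Z² (b(Z) = Z*(2*Z) = 2*Z²)
y(I) = 9 + 2*I*(I + I²) (y(I) = 9 + (I + I²)*(I + I) = 9 + (I + I²)*(2*I) = 9 + 2*I*(I + I²))
l(H) = -35/4 (l(H) = -(5*(2*(-2)²) - 5)/4 = -(5*(2*4) - 5)/4 = -(5*8 - 5)/4 = -(40 - 5)/4 = -¼*35 = -35/4)
y(12)*(-86 + l(-11)) = (9 + 2*12² + 2*12³)*(-86 - 35/4) = (9 + 2*144 + 2*1728)*(-379/4) = (9 + 288 + 3456)*(-379/4) = 3753*(-379/4) = -1422387/4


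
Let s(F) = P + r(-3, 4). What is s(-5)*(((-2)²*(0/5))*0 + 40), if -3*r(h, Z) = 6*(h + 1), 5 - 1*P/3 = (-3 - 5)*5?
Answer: 5560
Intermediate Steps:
P = 135 (P = 15 - 3*(-3 - 5)*5 = 15 - (-24)*5 = 15 - 3*(-40) = 15 + 120 = 135)
r(h, Z) = -2 - 2*h (r(h, Z) = -2*(h + 1) = -2*(1 + h) = -(6 + 6*h)/3 = -2 - 2*h)
s(F) = 139 (s(F) = 135 + (-2 - 2*(-3)) = 135 + (-2 + 6) = 135 + 4 = 139)
s(-5)*(((-2)²*(0/5))*0 + 40) = 139*(((-2)²*(0/5))*0 + 40) = 139*((4*(0*(⅕)))*0 + 40) = 139*((4*0)*0 + 40) = 139*(0*0 + 40) = 139*(0 + 40) = 139*40 = 5560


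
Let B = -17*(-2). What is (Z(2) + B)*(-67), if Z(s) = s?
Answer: -2412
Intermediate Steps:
B = 34
(Z(2) + B)*(-67) = (2 + 34)*(-67) = 36*(-67) = -2412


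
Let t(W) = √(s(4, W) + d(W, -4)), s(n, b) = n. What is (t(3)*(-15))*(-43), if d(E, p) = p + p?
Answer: 1290*I ≈ 1290.0*I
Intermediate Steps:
d(E, p) = 2*p
t(W) = 2*I (t(W) = √(4 + 2*(-4)) = √(4 - 8) = √(-4) = 2*I)
(t(3)*(-15))*(-43) = ((2*I)*(-15))*(-43) = -30*I*(-43) = 1290*I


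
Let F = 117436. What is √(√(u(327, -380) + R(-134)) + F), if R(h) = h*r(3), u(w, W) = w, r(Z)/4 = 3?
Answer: √(117436 + I*√1281) ≈ 342.69 + 0.052*I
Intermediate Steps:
r(Z) = 12 (r(Z) = 4*3 = 12)
R(h) = 12*h (R(h) = h*12 = 12*h)
√(√(u(327, -380) + R(-134)) + F) = √(√(327 + 12*(-134)) + 117436) = √(√(327 - 1608) + 117436) = √(√(-1281) + 117436) = √(I*√1281 + 117436) = √(117436 + I*√1281)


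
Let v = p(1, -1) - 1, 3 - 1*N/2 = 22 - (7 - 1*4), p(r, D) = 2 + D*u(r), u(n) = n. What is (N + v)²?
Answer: 1024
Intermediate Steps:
p(r, D) = 2 + D*r
N = -32 (N = 6 - 2*(22 - (7 - 1*4)) = 6 - 2*(22 - (7 - 4)) = 6 - 2*(22 - 1*3) = 6 - 2*(22 - 3) = 6 - 2*19 = 6 - 38 = -32)
v = 0 (v = (2 - 1*1) - 1 = (2 - 1) - 1 = 1 - 1 = 0)
(N + v)² = (-32 + 0)² = (-32)² = 1024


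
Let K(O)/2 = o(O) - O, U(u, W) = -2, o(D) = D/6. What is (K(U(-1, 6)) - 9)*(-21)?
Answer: 119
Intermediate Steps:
o(D) = D/6 (o(D) = D*(1/6) = D/6)
K(O) = -5*O/3 (K(O) = 2*(O/6 - O) = 2*(-5*O/6) = -5*O/3)
(K(U(-1, 6)) - 9)*(-21) = (-5/3*(-2) - 9)*(-21) = (10/3 - 9)*(-21) = -17/3*(-21) = 119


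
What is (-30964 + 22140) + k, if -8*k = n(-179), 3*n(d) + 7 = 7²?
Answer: -35303/4 ≈ -8825.8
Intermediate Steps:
n(d) = 14 (n(d) = -7/3 + (⅓)*7² = -7/3 + (⅓)*49 = -7/3 + 49/3 = 14)
k = -7/4 (k = -⅛*14 = -7/4 ≈ -1.7500)
(-30964 + 22140) + k = (-30964 + 22140) - 7/4 = -8824 - 7/4 = -35303/4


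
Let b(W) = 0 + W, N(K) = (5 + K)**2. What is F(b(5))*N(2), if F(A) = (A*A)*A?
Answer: 6125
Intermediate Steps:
b(W) = W
F(A) = A**3 (F(A) = A**2*A = A**3)
F(b(5))*N(2) = 5**3*(5 + 2)**2 = 125*7**2 = 125*49 = 6125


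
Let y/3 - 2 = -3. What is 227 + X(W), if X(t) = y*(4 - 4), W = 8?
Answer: 227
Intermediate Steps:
y = -3 (y = 6 + 3*(-3) = 6 - 9 = -3)
X(t) = 0 (X(t) = -3*(4 - 4) = -3*0 = 0)
227 + X(W) = 227 + 0 = 227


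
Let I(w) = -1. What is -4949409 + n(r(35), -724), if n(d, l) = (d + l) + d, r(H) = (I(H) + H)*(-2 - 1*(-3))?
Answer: -4950065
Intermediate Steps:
r(H) = -1 + H (r(H) = (-1 + H)*(-2 - 1*(-3)) = (-1 + H)*(-2 + 3) = (-1 + H)*1 = -1 + H)
n(d, l) = l + 2*d
-4949409 + n(r(35), -724) = -4949409 + (-724 + 2*(-1 + 35)) = -4949409 + (-724 + 2*34) = -4949409 + (-724 + 68) = -4949409 - 656 = -4950065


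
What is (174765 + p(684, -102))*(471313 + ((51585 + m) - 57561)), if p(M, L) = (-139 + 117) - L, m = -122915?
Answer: 59870774590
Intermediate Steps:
p(M, L) = -22 - L
(174765 + p(684, -102))*(471313 + ((51585 + m) - 57561)) = (174765 + (-22 - 1*(-102)))*(471313 + ((51585 - 122915) - 57561)) = (174765 + (-22 + 102))*(471313 + (-71330 - 57561)) = (174765 + 80)*(471313 - 128891) = 174845*342422 = 59870774590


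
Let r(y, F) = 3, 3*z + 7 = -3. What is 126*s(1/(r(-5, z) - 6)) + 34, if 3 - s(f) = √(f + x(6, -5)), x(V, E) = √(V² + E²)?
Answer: 412 - 42*√(-3 + 9*√61) ≈ 67.466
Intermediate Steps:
z = -10/3 (z = -7/3 + (⅓)*(-3) = -7/3 - 1 = -10/3 ≈ -3.3333)
x(V, E) = √(E² + V²)
s(f) = 3 - √(f + √61) (s(f) = 3 - √(f + √((-5)² + 6²)) = 3 - √(f + √(25 + 36)) = 3 - √(f + √61))
126*s(1/(r(-5, z) - 6)) + 34 = 126*(3 - √(1/(3 - 6) + √61)) + 34 = 126*(3 - √(1/(-3) + √61)) + 34 = 126*(3 - √(-⅓ + √61)) + 34 = (378 - 126*√(-⅓ + √61)) + 34 = 412 - 126*√(-⅓ + √61)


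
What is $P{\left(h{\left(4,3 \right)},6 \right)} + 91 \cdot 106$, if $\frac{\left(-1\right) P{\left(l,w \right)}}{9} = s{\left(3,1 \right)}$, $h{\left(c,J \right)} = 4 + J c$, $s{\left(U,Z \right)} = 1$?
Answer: $9637$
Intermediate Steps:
$P{\left(l,w \right)} = -9$ ($P{\left(l,w \right)} = \left(-9\right) 1 = -9$)
$P{\left(h{\left(4,3 \right)},6 \right)} + 91 \cdot 106 = -9 + 91 \cdot 106 = -9 + 9646 = 9637$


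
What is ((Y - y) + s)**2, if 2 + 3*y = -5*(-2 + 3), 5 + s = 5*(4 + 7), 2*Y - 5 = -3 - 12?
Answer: 20164/9 ≈ 2240.4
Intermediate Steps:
Y = -5 (Y = 5/2 + (-3 - 12)/2 = 5/2 + (1/2)*(-15) = 5/2 - 15/2 = -5)
s = 50 (s = -5 + 5*(4 + 7) = -5 + 5*11 = -5 + 55 = 50)
y = -7/3 (y = -2/3 + (-5*(-2 + 3))/3 = -2/3 + (-5*1)/3 = -2/3 + (1/3)*(-5) = -2/3 - 5/3 = -7/3 ≈ -2.3333)
((Y - y) + s)**2 = ((-5 - 1*(-7/3)) + 50)**2 = ((-5 + 7/3) + 50)**2 = (-8/3 + 50)**2 = (142/3)**2 = 20164/9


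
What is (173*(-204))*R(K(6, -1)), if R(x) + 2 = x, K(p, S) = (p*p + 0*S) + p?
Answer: -1411680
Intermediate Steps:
K(p, S) = p + p² (K(p, S) = (p² + 0) + p = p² + p = p + p²)
R(x) = -2 + x
(173*(-204))*R(K(6, -1)) = (173*(-204))*(-2 + 6*(1 + 6)) = -35292*(-2 + 6*7) = -35292*(-2 + 42) = -35292*40 = -1411680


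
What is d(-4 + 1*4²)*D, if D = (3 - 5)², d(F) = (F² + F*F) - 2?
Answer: 1144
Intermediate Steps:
d(F) = -2 + 2*F² (d(F) = (F² + F²) - 2 = 2*F² - 2 = -2 + 2*F²)
D = 4 (D = (-2)² = 4)
d(-4 + 1*4²)*D = (-2 + 2*(-4 + 1*4²)²)*4 = (-2 + 2*(-4 + 1*16)²)*4 = (-2 + 2*(-4 + 16)²)*4 = (-2 + 2*12²)*4 = (-2 + 2*144)*4 = (-2 + 288)*4 = 286*4 = 1144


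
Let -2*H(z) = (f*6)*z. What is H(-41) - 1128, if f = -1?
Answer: -1251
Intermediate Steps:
H(z) = 3*z (H(z) = -(-1*6)*z/2 = -(-3)*z = 3*z)
H(-41) - 1128 = 3*(-41) - 1128 = -123 - 1128 = -1251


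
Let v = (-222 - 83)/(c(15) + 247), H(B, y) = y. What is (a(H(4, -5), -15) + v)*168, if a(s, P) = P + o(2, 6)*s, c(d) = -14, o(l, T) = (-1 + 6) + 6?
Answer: -2791320/233 ≈ -11980.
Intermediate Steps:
o(l, T) = 11 (o(l, T) = 5 + 6 = 11)
v = -305/233 (v = (-222 - 83)/(-14 + 247) = -305/233 ≈ -1.3090)
a(s, P) = P + 11*s
(a(H(4, -5), -15) + v)*168 = ((-15 + 11*(-5)) - 305/233)*168 = ((-15 - 55) - 305/233)*168 = (-70 - 305/233)*168 = -16615/233*168 = -2791320/233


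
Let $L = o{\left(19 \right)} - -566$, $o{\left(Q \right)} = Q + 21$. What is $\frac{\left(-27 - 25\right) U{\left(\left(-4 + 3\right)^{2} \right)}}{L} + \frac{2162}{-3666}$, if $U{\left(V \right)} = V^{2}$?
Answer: $- \frac{887}{1313} \approx -0.67555$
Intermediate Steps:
$o{\left(Q \right)} = 21 + Q$
$L = 606$ ($L = \left(21 + 19\right) - -566 = 40 + 566 = 606$)
$\frac{\left(-27 - 25\right) U{\left(\left(-4 + 3\right)^{2} \right)}}{L} + \frac{2162}{-3666} = \frac{\left(-27 - 25\right) \left(\left(-4 + 3\right)^{2}\right)^{2}}{606} + \frac{2162}{-3666} = - 52 \left(\left(-1\right)^{2}\right)^{2} \cdot \frac{1}{606} + 2162 \left(- \frac{1}{3666}\right) = - 52 \cdot 1^{2} \cdot \frac{1}{606} - \frac{23}{39} = \left(-52\right) 1 \cdot \frac{1}{606} - \frac{23}{39} = \left(-52\right) \frac{1}{606} - \frac{23}{39} = - \frac{26}{303} - \frac{23}{39} = - \frac{887}{1313}$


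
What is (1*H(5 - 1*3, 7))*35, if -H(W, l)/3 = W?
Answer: -210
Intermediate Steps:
H(W, l) = -3*W
(1*H(5 - 1*3, 7))*35 = (1*(-3*(5 - 1*3)))*35 = (1*(-3*(5 - 3)))*35 = (1*(-3*2))*35 = (1*(-6))*35 = -6*35 = -210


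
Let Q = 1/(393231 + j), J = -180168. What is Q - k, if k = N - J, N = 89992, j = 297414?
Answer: -186584653199/690645 ≈ -2.7016e+5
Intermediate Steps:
Q = 1/690645 (Q = 1/(393231 + 297414) = 1/690645 ≈ 1.4479e-6)
k = 270160 (k = 89992 - 1*(-180168) = 89992 + 180168 = 270160)
Q - k = 1/690645 - 1*270160 = 1/690645 - 270160 = -186584653199/690645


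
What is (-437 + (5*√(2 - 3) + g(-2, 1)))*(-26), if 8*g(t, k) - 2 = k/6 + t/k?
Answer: 272675/24 - 130*I ≈ 11361.0 - 130.0*I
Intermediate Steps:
g(t, k) = ¼ + k/48 + t/(8*k) (g(t, k) = ¼ + (k/6 + t/k)/8 = ¼ + (k/48 + t/(8*k)) = ¼ + k/48 + t/(8*k))
(-437 + (5*√(2 - 3) + g(-2, 1)))*(-26) = (-437 + (5*√(2 - 3) + (1/48)*(6*(-2) + 1*(12 + 1))/1))*(-26) = (-437 + (5*√(-1) + (1/48)*1*(-12 + 1*13)))*(-26) = (-437 + (5*I + (1/48)*1*(-12 + 13)))*(-26) = (-437 + (5*I + (1/48)*1*1))*(-26) = (-437 + (5*I + 1/48))*(-26) = (-437 + (1/48 + 5*I))*(-26) = (-20975/48 + 5*I)*(-26) = 272675/24 - 130*I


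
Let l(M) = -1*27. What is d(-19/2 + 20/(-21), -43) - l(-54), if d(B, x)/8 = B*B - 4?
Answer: 383237/441 ≈ 869.02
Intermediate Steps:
l(M) = -27
d(B, x) = -32 + 8*B**2 (d(B, x) = 8*(B*B - 4) = 8*(B**2 - 4) = 8*(-4 + B**2) = -32 + 8*B**2)
d(-19/2 + 20/(-21), -43) - l(-54) = (-32 + 8*(-19/2 + 20/(-21))**2) - 1*(-27) = (-32 + 8*(-19*1/2 + 20*(-1/21))**2) + 27 = (-32 + 8*(-19/2 - 20/21)**2) + 27 = (-32 + 8*(-439/42)**2) + 27 = (-32 + 8*(192721/1764)) + 27 = (-32 + 385442/441) + 27 = 371330/441 + 27 = 383237/441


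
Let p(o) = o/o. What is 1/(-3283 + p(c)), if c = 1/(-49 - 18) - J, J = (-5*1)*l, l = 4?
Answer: -1/3282 ≈ -0.00030469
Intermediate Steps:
J = -20 (J = -5*1*4 = -5*4 = -20)
c = 1339/67 (c = 1/(-49 - 18) - 1*(-20) = 1/(-67) + 20 = -1/67 + 20 = 1339/67 ≈ 19.985)
p(o) = 1
1/(-3283 + p(c)) = 1/(-3283 + 1) = 1/(-3282) = -1/3282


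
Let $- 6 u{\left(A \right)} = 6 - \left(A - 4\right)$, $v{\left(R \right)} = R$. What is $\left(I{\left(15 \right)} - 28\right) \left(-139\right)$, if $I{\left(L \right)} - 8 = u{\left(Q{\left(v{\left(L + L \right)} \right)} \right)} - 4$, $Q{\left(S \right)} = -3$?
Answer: $\frac{21823}{6} \approx 3637.2$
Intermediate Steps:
$u{\left(A \right)} = - \frac{5}{3} + \frac{A}{6}$ ($u{\left(A \right)} = - \frac{6 - \left(A - 4\right)}{6} = - \frac{6 - \left(-4 + A\right)}{6} = - \frac{10 - A}{6} = - \frac{5}{3} + \frac{A}{6}$)
$I{\left(L \right)} = \frac{11}{6}$ ($I{\left(L \right)} = 8 + \left(\left(- \frac{5}{3} + \frac{1}{6} \left(-3\right)\right) - 4\right) = 8 - \frac{37}{6} = \frac{11}{6}$)
$\left(I{\left(15 \right)} - 28\right) \left(-139\right) = \left(\frac{11}{6} - 28\right) \left(-139\right) = \left(- \frac{157}{6}\right) \left(-139\right) = \frac{21823}{6}$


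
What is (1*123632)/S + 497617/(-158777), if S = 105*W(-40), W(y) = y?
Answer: -2714988683/83357925 ≈ -32.570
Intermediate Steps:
S = -4200 (S = 105*(-40) = -4200)
(1*123632)/S + 497617/(-158777) = (1*123632)/(-4200) + 497617/(-158777) = 123632*(-1/4200) + 497617*(-1/158777) = -15454/525 - 497617/158777 = -2714988683/83357925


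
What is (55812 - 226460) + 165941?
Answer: -4707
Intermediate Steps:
(55812 - 226460) + 165941 = -170648 + 165941 = -4707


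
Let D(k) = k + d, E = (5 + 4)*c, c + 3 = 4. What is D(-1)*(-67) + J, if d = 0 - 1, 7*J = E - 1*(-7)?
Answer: 954/7 ≈ 136.29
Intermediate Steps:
c = 1 (c = -3 + 4 = 1)
E = 9 (E = (5 + 4)*1 = 9*1 = 9)
J = 16/7 (J = (9 - 1*(-7))/7 = (9 + 7)/7 = (⅐)*16 = 16/7 ≈ 2.2857)
d = -1
D(k) = -1 + k (D(k) = k - 1 = -1 + k)
D(-1)*(-67) + J = (-1 - 1)*(-67) + 16/7 = -2*(-67) + 16/7 = 134 + 16/7 = 954/7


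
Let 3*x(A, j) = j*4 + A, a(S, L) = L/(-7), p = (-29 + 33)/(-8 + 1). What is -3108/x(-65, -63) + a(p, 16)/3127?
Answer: 204087964/6938813 ≈ 29.413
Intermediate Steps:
p = -4/7 (p = 4/(-7) = 4*(-⅐) = -4/7 ≈ -0.57143)
a(S, L) = -L/7 (a(S, L) = L*(-⅐) = -L/7)
x(A, j) = A/3 + 4*j/3 (x(A, j) = (j*4 + A)/3 = (4*j + A)/3 = (A + 4*j)/3 = A/3 + 4*j/3)
-3108/x(-65, -63) + a(p, 16)/3127 = -3108/((⅓)*(-65) + (4/3)*(-63)) - ⅐*16/3127 = -3108/(-65/3 - 84) - 16/7*1/3127 = -3108/(-317/3) - 16/21889 = -3108*(-3/317) - 16/21889 = 9324/317 - 16/21889 = 204087964/6938813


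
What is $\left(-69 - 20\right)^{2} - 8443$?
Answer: $-522$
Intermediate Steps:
$\left(-69 - 20\right)^{2} - 8443 = \left(-89\right)^{2} - 8443 = 7921 - 8443 = -522$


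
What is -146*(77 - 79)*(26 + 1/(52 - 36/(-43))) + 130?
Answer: 4389235/568 ≈ 7727.5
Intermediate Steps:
-146*(77 - 79)*(26 + 1/(52 - 36/(-43))) + 130 = -(-292)*(26 + 1/(52 - 36*(-1/43))) + 130 = -(-292)*(26 + 1/(52 + 36/43)) + 130 = -(-292)*(26 + 1/(2272/43)) + 130 = -(-292)*(26 + 43/2272) + 130 = -(-292)*59115/2272 + 130 = -146*(-59115/1136) + 130 = 4315395/568 + 130 = 4389235/568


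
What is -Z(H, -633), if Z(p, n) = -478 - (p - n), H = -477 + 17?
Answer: 651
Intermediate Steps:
H = -460
Z(p, n) = -478 + n - p (Z(p, n) = -478 + (n - p) = -478 + n - p)
-Z(H, -633) = -(-478 - 633 - 1*(-460)) = -(-478 - 633 + 460) = -1*(-651) = 651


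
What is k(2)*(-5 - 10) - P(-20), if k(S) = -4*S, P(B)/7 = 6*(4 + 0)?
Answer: -48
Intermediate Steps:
P(B) = 168 (P(B) = 7*(6*(4 + 0)) = 7*(6*4) = 7*24 = 168)
k(2)*(-5 - 10) - P(-20) = (-4*2)*(-5 - 10) - 1*168 = -8*(-15) - 168 = 120 - 168 = -48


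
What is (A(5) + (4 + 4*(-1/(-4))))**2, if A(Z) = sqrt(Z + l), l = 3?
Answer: 33 + 20*sqrt(2) ≈ 61.284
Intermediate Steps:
A(Z) = sqrt(3 + Z) (A(Z) = sqrt(Z + 3) = sqrt(3 + Z))
(A(5) + (4 + 4*(-1/(-4))))**2 = (sqrt(3 + 5) + (4 + 4*(-1/(-4))))**2 = (sqrt(8) + (4 + 4*(-1*(-1/4))))**2 = (2*sqrt(2) + (4 + 4*(1/4)))**2 = (2*sqrt(2) + (4 + 1))**2 = (2*sqrt(2) + 5)**2 = (5 + 2*sqrt(2))**2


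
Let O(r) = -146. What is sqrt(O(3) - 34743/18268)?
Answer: I*sqrt(12339444857)/9134 ≈ 12.161*I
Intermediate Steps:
sqrt(O(3) - 34743/18268) = sqrt(-146 - 34743/18268) = sqrt(-2701871/18268) = I*sqrt(12339444857)/9134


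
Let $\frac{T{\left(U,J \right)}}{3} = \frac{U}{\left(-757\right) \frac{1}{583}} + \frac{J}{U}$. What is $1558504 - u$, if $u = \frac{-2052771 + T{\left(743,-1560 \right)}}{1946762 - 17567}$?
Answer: $\frac{563699674737196154}{361692552315} \approx 1.5585 \cdot 10^{6}$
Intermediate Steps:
$T{\left(U,J \right)} = - \frac{1749 U}{757} + \frac{3 J}{U}$ ($T{\left(U,J \right)} = 3 \left(\frac{U}{\left(-757\right) \frac{1}{583}} + \frac{J}{U}\right) = 3 \left(\frac{U}{- \frac{757}{583}} + \frac{J}{U}\right) = 3 \left(U \left(- \frac{583}{757}\right) + \frac{J}{U}\right) = 3 \left(- \frac{583 U}{757} + \frac{J}{U}\right) = - \frac{1749 U}{757} + \frac{3 J}{U}$)
$u = - \frac{385184059394}{361692552315}$ ($u = \frac{-2052771 + \left(\left(- \frac{1749}{757}\right) 743 + 3 \left(-1560\right) \frac{1}{743}\right)}{1946762 - 17567} = \frac{-2052771 - \left(\frac{1299507}{757} + 4680 \cdot \frac{1}{743}\right)}{1929195} = \left(-2052771 - \frac{969076461}{562451}\right) \frac{1}{1929195} = \left(- \frac{1155552178182}{562451}\right) \frac{1}{1929195} = - \frac{385184059394}{361692552315} \approx -1.0649$)
$1558504 - u = 1558504 - - \frac{385184059394}{361692552315} = 1558504 + \frac{385184059394}{361692552315} = \frac{563699674737196154}{361692552315}$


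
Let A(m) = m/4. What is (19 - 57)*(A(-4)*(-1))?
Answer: -38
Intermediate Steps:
A(m) = m/4 (A(m) = m*(¼) = m/4)
(19 - 57)*(A(-4)*(-1)) = (19 - 57)*(((¼)*(-4))*(-1)) = -(-38)*(-1) = -38*1 = -38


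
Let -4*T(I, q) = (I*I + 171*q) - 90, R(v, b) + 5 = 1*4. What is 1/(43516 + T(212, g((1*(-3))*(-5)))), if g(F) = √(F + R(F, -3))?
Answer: 86140/2782469121 + 38*√14/927489707 ≈ 3.1111e-5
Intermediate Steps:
R(v, b) = -1 (R(v, b) = -5 + 1*4 = -5 + 4 = -1)
g(F) = √(-1 + F) (g(F) = √(F - 1) = √(-1 + F))
T(I, q) = 45/2 - 171*q/4 - I²/4 (T(I, q) = -((I*I + 171*q) - 90)/4 = -((I² + 171*q) - 90)/4 = -(-90 + I² + 171*q)/4 = 45/2 - 171*q/4 - I²/4)
1/(43516 + T(212, g((1*(-3))*(-5)))) = 1/(43516 + (45/2 - 171*√(-1 + (1*(-3))*(-5))/4 - ¼*212²)) = 1/(43516 + (45/2 - 171*√(-1 - 3*(-5))/4 - ¼*44944)) = 1/(43516 + (45/2 - 171*√(-1 + 15)/4 - 11236)) = 1/(43516 + (45/2 - 171*√14/4 - 11236)) = 1/(43516 + (-22427/2 - 171*√14/4)) = 1/(64605/2 - 171*√14/4)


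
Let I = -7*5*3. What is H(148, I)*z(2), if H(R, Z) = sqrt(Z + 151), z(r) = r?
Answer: 2*sqrt(46) ≈ 13.565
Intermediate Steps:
I = -105 (I = -35*3 = -105)
H(R, Z) = sqrt(151 + Z)
H(148, I)*z(2) = sqrt(151 - 105)*2 = sqrt(46)*2 = 2*sqrt(46)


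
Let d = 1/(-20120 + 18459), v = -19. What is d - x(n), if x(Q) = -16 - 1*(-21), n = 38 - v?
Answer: -8306/1661 ≈ -5.0006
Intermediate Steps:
d = -1/1661 (d = 1/(-1661) = -1/1661 ≈ -0.00060205)
n = 57 (n = 38 - 1*(-19) = 38 + 19 = 57)
x(Q) = 5 (x(Q) = -16 + 21 = 5)
d - x(n) = -1/1661 - 1*5 = -1/1661 - 5 = -8306/1661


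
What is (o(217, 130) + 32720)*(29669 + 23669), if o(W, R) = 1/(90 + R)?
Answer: 191974156269/110 ≈ 1.7452e+9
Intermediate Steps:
(o(217, 130) + 32720)*(29669 + 23669) = (1/(90 + 130) + 32720)*(29669 + 23669) = (1/220 + 32720)*53338 = (7198401/220)*53338 = 191974156269/110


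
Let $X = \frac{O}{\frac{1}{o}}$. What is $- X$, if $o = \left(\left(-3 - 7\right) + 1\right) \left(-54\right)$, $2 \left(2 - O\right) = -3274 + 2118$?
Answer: $-281880$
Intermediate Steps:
$O = 580$ ($O = 2 - \frac{-3274 + 2118}{2} = 2 - -578 = 2 + 578 = 580$)
$o = 486$ ($o = \left(-10 + 1\right) \left(-54\right) = \left(-9\right) \left(-54\right) = 486$)
$X = 281880$ ($X = \frac{580}{\frac{1}{486}} = 580 \frac{1}{\frac{1}{486}} = 580 \cdot 486 = 281880$)
$- X = \left(-1\right) 281880 = -281880$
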